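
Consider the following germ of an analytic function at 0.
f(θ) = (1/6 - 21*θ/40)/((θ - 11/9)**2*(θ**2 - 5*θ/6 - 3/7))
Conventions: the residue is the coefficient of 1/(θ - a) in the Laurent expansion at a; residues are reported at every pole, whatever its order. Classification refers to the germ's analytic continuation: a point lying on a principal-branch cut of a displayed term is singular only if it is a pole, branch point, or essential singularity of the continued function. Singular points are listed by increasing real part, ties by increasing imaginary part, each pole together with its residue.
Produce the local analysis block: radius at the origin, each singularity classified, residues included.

Radius of convergence at 0: -5/12 + (1/84)*sqrt(4249).
At 5/12 - (1/84)*sqrt(4249): a pole of order 1; residue -476280/2809 + (44327493/17050630)*sqrt(4249).
At 5/12 + (1/84)*sqrt(4249): a pole of order 1; residue -476280/2809 - (44327493/17050630)*sqrt(4249).
At 11/9: a pole of order 2; residue 952560/2809.

Denominator factor (θ - 11/9)^2: pole of order 2 at 11/9, modulus 11/9.
Denominator factor (θ**2 - 5*θ/6 - 3/7): discriminant 607/252, real irrational roots 5/12 + (1/84)*sqrt(4249) and 5/12 - (1/84)*sqrt(4249); poles of order 1, moduli 5/12 + (1/84)*sqrt(4249) and -5/12 + (1/84)*sqrt(4249).
The radius of convergence is the smallest modulus among the singular points: -5/12 + (1/84)*sqrt(4249).
The factor θ**2 - 5*θ/6 - 3/7 splits as (θ - a)(θ - a') with a = 5/12 - (1/84)*sqrt(4249), a' = 5/12 + (1/84)*sqrt(4249). At the order-1 pole a set g(θ) = (θ - a)*f(θ) = [(1/6 - 21*θ/40)/(θ - 11/9)**2] / (θ - a').
Simple pole: residue = g(a) at a = 5/12 - (1/84)*sqrt(4249), which is -476280/2809 + (44327493/17050630)*sqrt(4249).
The factor θ**2 - 5*θ/6 - 3/7 splits as (θ - a)(θ - a') with a = 5/12 + (1/84)*sqrt(4249), a' = 5/12 - (1/84)*sqrt(4249). At the order-1 pole a set g(θ) = (θ - a)*f(θ) = [(1/6 - 21*θ/40)/(θ - 11/9)**2] / (θ - a').
Simple pole: residue = g(a) at a = 5/12 + (1/84)*sqrt(4249), which is -476280/2809 - (44327493/17050630)*sqrt(4249).
At the order-2 pole 11/9 set g(θ) = (θ - (11/9))^2*f(θ) = (1/6 - 21*θ/40)/(θ**2 - 5*θ/6 - 3/7).
Order-2 pole: residue = g'(a); g'(11/9) = 952560/2809, so the residue is 952560/2809.
List the singular points by increasing real part (a conjugate pair: the negative imaginary part first).


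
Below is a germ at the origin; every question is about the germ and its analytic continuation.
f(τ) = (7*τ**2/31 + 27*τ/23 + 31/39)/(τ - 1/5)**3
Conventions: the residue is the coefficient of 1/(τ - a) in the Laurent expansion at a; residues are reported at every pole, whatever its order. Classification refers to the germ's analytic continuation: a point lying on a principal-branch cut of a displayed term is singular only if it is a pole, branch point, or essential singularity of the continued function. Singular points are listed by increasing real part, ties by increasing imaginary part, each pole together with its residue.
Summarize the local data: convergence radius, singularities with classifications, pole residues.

Radius of convergence at 0: 1/5.
At 1/5: a pole of order 3; residue 7/31.

Denominator factor (τ - 1/5)^3: pole of order 3 at 1/5, modulus 1/5.
The radius of convergence is the smallest modulus among the singular points: 1/5.
At the order-3 pole 1/5 set g(τ) = (τ - (1/5))^3*f(τ) = 7*τ**2/31 + 27*τ/23 + 31/39.
Order-3 pole: residue = g''(a)/2; g''(1/5) = 14/31, so the residue is 7/31.


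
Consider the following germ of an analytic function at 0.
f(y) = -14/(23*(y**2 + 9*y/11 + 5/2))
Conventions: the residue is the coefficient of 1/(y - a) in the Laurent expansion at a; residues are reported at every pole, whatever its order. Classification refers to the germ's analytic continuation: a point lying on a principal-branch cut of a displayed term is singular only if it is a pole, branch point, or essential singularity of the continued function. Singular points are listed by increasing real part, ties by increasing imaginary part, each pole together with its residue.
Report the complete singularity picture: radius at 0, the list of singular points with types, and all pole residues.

Radius of convergence at 0: (1/2)*sqrt(10).
At (-9/22) - ((1/22)*sqrt(1129))*i: a pole of order 1; residue -((154/25967)*sqrt(1129))*i.
At (-9/22) + ((1/22)*sqrt(1129))*i: a pole of order 1; residue ((154/25967)*sqrt(1129))*i.

Denominator factor (y**2 + 9*y/11 + 5/2): discriminant -1129/121, complex-conjugate roots (-9/22) + ((1/22)*sqrt(1129))*i and (-9/22) - ((1/22)*sqrt(1129))*i; poles of order 1, moduli (1/2)*sqrt(10) and (1/2)*sqrt(10).
The radius of convergence is the smallest modulus among the singular points: (1/2)*sqrt(10).
The factor y**2 + 9*y/11 + 5/2 splits as (y - a)(y - a') with a = (-9/22) - ((1/22)*sqrt(1129))*i, a' = (-9/22) + ((1/22)*sqrt(1129))*i. At the order-1 pole a set g(y) = (y - a)*f(y) = [-14/23] / (y - a').
Simple pole: residue = g(a) at a = (-9/22) - ((1/22)*sqrt(1129))*i, which is -((154/25967)*sqrt(1129))*i.
The factor y**2 + 9*y/11 + 5/2 splits as (y - a)(y - a') with a = (-9/22) + ((1/22)*sqrt(1129))*i, a' = (-9/22) - ((1/22)*sqrt(1129))*i. At the order-1 pole a set g(y) = (y - a)*f(y) = [-14/23] / (y - a').
Simple pole: residue = g(a) at a = (-9/22) + ((1/22)*sqrt(1129))*i, which is ((154/25967)*sqrt(1129))*i.
List the singular points by increasing real part (a conjugate pair: the negative imaginary part first).


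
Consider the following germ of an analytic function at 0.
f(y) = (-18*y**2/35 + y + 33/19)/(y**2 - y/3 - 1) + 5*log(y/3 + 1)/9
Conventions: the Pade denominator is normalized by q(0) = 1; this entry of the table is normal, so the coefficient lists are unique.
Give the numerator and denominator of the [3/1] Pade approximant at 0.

The Pade approximant has numerator coefficients [-33/19, 165953381/4834512, 1817611543/507623760, 201899119697/9137227680]; denominator coefficients [1, -187535/9424].

Taylor coefficients needed (expand at 0): a_0 = -33/19, a_1 = -121/513, a_2 = -119911/107730, a_3 = -1364/25515, a_4 = -412577/387828.
Write the denominator as Q(y) = 1 + q1*y. Requiring Q*f - P = O(y^5) with deg P <= 3 kills the coefficients of y^4..y^4 in Q*f:
  y^4: a_4 + q1*a_3 = 0, i.e. -412577/387828 + (-1364/25515)*q1 = 0.
Solving this linear system: q1 = -187535/9424.
The numerator is Q*f truncated at degree 3: P0 = a_0 = -33/19; P1 = a_1 + q1*a_0 = 165953381/4834512; P2 = a_2 + q1*a_1 = 1817611543/507623760; P3 = a_3 + q1*a_2 = 201899119697/9137227680.


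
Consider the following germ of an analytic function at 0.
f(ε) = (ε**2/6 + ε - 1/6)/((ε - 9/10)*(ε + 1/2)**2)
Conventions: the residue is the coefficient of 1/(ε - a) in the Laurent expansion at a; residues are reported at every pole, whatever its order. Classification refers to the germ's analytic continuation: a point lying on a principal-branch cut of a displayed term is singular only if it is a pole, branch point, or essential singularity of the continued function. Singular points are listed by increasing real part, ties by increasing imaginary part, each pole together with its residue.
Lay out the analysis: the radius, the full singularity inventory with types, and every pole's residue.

Radius of convergence at 0: 1/2.
At -1/2: a pole of order 2; residue -325/1176.
At 9/10: a pole of order 1; residue 521/1176.

Denominator factor (ε - 9/10): pole of order 1 at 9/10, modulus 9/10.
Denominator factor (ε + 1/2)^2: pole of order 2 at -1/2, modulus 1/2.
The radius of convergence is the smallest modulus among the singular points: 1/2.
At the order-2 pole -1/2 set g(ε) = (ε - (-1/2))^2*f(ε) = (ε**2/6 + ε - 1/6)/(ε - 9/10).
Order-2 pole: residue = g'(a); g'(-1/2) = -325/1176, so the residue is -325/1176.
At the order-1 pole 9/10 set g(ε) = (ε - (9/10))*f(ε) = (ε**2/6 + ε - 1/6)/(ε + 1/2)**2.
Simple pole: residue = g(a) at a = 9/10, which is 521/1176.
List the singular points by increasing real part (a conjugate pair: the negative imaginary part first).


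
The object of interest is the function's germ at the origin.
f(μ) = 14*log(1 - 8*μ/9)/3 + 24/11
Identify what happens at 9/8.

The point is a logarithmic branch point.

The term (14/3)*log(1 - μ/(9/8)) has argument 1 - 9/8/(9/8) = 0 at 9/8: a logarithmic (infinitely-sheeted) branch point; the remaining terms are analytic or single-valued there.


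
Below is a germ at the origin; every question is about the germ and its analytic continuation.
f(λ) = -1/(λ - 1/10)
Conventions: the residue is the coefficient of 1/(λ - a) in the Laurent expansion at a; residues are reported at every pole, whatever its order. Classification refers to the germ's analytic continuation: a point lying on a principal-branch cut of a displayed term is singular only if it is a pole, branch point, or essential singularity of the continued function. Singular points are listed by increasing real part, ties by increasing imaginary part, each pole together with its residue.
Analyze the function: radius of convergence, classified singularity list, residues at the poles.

Radius of convergence at 0: 1/10.
At 1/10: a pole of order 1; residue -1.

Denominator factor (λ - 1/10): pole of order 1 at 1/10, modulus 1/10.
The radius of convergence is the smallest modulus among the singular points: 1/10.
At the order-1 pole 1/10 set g(λ) = (λ - (1/10))*f(λ) = -1.
Simple pole: residue = g(a) at a = 1/10, which is -1.


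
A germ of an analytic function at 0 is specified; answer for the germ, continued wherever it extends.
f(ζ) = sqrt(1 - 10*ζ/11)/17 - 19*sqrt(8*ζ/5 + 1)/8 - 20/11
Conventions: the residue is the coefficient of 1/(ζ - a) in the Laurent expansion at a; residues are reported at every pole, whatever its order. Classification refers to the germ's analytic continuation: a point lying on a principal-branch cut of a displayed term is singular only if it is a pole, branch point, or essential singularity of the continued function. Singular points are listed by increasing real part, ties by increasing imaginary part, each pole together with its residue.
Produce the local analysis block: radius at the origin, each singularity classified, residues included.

Radius of convergence at 0: 5/8.
At -5/8: an algebraic (square-root) branch point.
At 11/10: an algebraic (square-root) branch point.

Branch term (1/17)*sqrt(1 - ζ/(11/10)): its argument vanishes at ζ = 11/10, a square-root branch point, modulus 11/10.
Branch term (-19/8)*sqrt(1 - ζ/(-5/8)): its argument vanishes at ζ = -5/8, a square-root branch point, modulus 5/8.
The radius of convergence is the smallest modulus among the singular points: 5/8.
List the singular points by increasing real part (a conjugate pair: the negative imaginary part first).


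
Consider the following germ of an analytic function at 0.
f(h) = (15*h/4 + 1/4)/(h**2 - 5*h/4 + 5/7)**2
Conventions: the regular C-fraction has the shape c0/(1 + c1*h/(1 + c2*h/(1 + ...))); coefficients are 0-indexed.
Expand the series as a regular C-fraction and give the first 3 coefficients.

The regular C-fraction coefficients are [49/100, -37/2, 22669/1480].

Taylor coefficients (expand at 0): a_0 = 49/100, a_1 = 1813/200, a_2 = 230839/8000.
c0 = a_0 = 49/100. Peel one level at a time: if S = 1 + c*h/S' with S'(0) = 1, then c is the h-coefficient of S and S' = c*h/(S - 1).
S_1 = c0/f = 1 + (-37/2)*h + (22669/80)*h^2 + ...; c1 = -37/2.
S_2 = c1*h/(S_1 - 1) = 1 + (22669/1480)*h + ...; c2 = 22669/1480.


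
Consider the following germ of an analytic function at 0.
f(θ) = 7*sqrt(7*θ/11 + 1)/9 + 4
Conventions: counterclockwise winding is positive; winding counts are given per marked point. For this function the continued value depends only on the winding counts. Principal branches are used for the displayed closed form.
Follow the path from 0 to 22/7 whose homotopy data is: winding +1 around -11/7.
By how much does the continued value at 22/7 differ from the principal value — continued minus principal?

Continued minus principal equals -(14/9)*sqrt(3).

The rational part is single-valued and drops out of the difference; each branch term changes only by its own monodromy.
(7/9)*sqrt(1 - θ/(-11/7)): winding +1 is odd, the square root flips sign, contributing -2*(7/9)*sqrt(1 - (22/7)/(-11/7)) = -2*(7/9)*sqrt(3) = -(14/9)*sqrt(3).
Summing the contributions at θ = 22/7 gives -(14/9)*sqrt(3).


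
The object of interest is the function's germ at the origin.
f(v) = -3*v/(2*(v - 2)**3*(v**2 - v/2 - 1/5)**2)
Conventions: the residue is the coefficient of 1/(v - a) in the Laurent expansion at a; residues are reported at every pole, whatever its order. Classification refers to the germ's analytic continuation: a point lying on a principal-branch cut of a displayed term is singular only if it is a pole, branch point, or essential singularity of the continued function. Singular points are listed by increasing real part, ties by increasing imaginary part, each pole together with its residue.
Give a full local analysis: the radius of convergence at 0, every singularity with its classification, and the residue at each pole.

Denominator factor (v**2 - v/2 - 1/5)^2: discriminant 21/20, real irrational roots 1/4 + (1/20)*sqrt(105) and 1/4 - (1/20)*sqrt(105); poles of order 2, moduli 1/4 + (1/20)*sqrt(105) and -1/4 + (1/20)*sqrt(105).
Denominator factor (v - 2)^3: pole of order 3 at 2, modulus 2.
The radius of convergence is the smallest modulus among the singular points: -1/4 + (1/20)*sqrt(105).
The factor v**2 - v/2 - 1/5 splits as (v - a)(v - a') with a = 1/4 - (1/20)*sqrt(105), a' = 1/4 + (1/20)*sqrt(105). At the order-2 pole a set g(v) = (v - a)^2*f(v) = [-3*v/(2*(v - 2)**3)] / (v - a')^2.
Order-2 pole: residue = g'(a); g'(1/4 - (1/20)*sqrt(105)) = 22875/43904 - (925/18816)*sqrt(105), so the residue is 22875/43904 - (925/18816)*sqrt(105).
The factor v**2 - v/2 - 1/5 splits as (v - a)(v - a') with a = 1/4 + (1/20)*sqrt(105), a' = 1/4 - (1/20)*sqrt(105). At the order-2 pole a set g(v) = (v - a)^2*f(v) = [-3*v/(2*(v - 2)**3)] / (v - a')^2.
Order-2 pole: residue = g'(a); g'(1/4 + (1/20)*sqrt(105)) = 22875/43904 + (925/18816)*sqrt(105), so the residue is 22875/43904 + (925/18816)*sqrt(105).
At the order-3 pole 2 set g(v) = (v - (2))^3*f(v) = -3*v/(2*(v**2 - v/2 - 1/5)**2).
Order-3 pole: residue = g''(a)/2; g''(2) = -22875/10976, so the residue is -22875/21952.
List the singular points by increasing real part (a conjugate pair: the negative imaginary part first).

Radius of convergence at 0: -1/4 + (1/20)*sqrt(105).
At 1/4 - (1/20)*sqrt(105): a pole of order 2; residue 22875/43904 - (925/18816)*sqrt(105).
At 1/4 + (1/20)*sqrt(105): a pole of order 2; residue 22875/43904 + (925/18816)*sqrt(105).
At 2: a pole of order 3; residue -22875/21952.


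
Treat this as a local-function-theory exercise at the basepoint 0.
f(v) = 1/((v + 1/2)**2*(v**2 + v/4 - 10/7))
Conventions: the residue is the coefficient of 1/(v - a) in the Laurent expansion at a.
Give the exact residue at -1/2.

At the order-2 pole -1/2 set g(v) = (v - (-1/2))^2*f(v) = 1/(v**2 + v/4 - 10/7).
Order-2 pole: residue = g'(a); g'(-1/2) = 2352/5329, so the residue is 2352/5329.

The residue is 2352/5329.


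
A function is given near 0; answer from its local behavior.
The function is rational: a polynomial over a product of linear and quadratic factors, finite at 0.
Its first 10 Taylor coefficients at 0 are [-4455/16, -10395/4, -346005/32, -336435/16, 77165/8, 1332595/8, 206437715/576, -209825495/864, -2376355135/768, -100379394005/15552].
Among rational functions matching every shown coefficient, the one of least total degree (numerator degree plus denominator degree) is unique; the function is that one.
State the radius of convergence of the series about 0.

No rational of total degree below 8 reproduces all 10 coefficients; solving the [0/8] Pade equations on them gives f(ψ) = -11/(10*(ψ - 3/5)**2*(ψ**2 - 4*ψ/9 + 2/9)**3), whose expansion matches every shown term.
Denominator factor (ψ - 3/5)^2: pole of order 2 at 3/5, modulus 3/5.
Denominator factor (ψ**2 - 4*ψ/9 + 2/9)^3: discriminant -56/81, complex-conjugate roots (2/9) + ((1/9)*sqrt(14))*i and (2/9) - ((1/9)*sqrt(14))*i; poles of order 3, moduli (1/3)*sqrt(2) and (1/3)*sqrt(2).
The radius of convergence is the smallest modulus among the singular points: (1/3)*sqrt(2).

The radius of convergence is (1/3)*sqrt(2).


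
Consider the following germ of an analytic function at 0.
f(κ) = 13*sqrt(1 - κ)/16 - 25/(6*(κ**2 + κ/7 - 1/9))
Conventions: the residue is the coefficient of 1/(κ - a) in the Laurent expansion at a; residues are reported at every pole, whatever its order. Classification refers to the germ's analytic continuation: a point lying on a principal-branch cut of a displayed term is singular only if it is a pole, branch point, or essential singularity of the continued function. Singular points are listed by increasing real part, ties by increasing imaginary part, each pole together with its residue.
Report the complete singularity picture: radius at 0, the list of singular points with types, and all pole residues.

Denominator factor (κ**2 + κ/7 - 1/9): discriminant 205/441, real irrational roots -1/14 + (1/42)*sqrt(205) and -1/14 - (1/42)*sqrt(205); poles of order 1, moduli -1/14 + (1/42)*sqrt(205) and 1/14 + (1/42)*sqrt(205).
Branch term (13/16)*sqrt(1 - κ/(1)): its argument vanishes at κ = 1, a square-root branch point, modulus 1.
The radius of convergence is the smallest modulus among the singular points: -1/14 + (1/42)*sqrt(205).
The branch term is analytic at -1/14 - (1/42)*sqrt(205) and contributes nothing to the residue; only the rational part matters.
The factor κ**2 + κ/7 - 1/9 splits as (κ - a)(κ - a') with a = -1/14 - (1/42)*sqrt(205), a' = -1/14 + (1/42)*sqrt(205). At the order-1 pole a set g(κ) = (κ - a)*(rational part) = [-25/6] / (κ - a').
Simple pole: residue = g(a) at a = -1/14 - (1/42)*sqrt(205), which is (35/82)*sqrt(205).
The branch term is analytic at -1/14 + (1/42)*sqrt(205) and contributes nothing to the residue; only the rational part matters.
The factor κ**2 + κ/7 - 1/9 splits as (κ - a)(κ - a') with a = -1/14 + (1/42)*sqrt(205), a' = -1/14 - (1/42)*sqrt(205). At the order-1 pole a set g(κ) = (κ - a)*(rational part) = [-25/6] / (κ - a').
Simple pole: residue = g(a) at a = -1/14 + (1/42)*sqrt(205), which is -(35/82)*sqrt(205).
List the singular points by increasing real part (a conjugate pair: the negative imaginary part first).

Radius of convergence at 0: -1/14 + (1/42)*sqrt(205).
At -1/14 - (1/42)*sqrt(205): a pole of order 1; residue (35/82)*sqrt(205).
At -1/14 + (1/42)*sqrt(205): a pole of order 1; residue -(35/82)*sqrt(205).
At 1: an algebraic (square-root) branch point.


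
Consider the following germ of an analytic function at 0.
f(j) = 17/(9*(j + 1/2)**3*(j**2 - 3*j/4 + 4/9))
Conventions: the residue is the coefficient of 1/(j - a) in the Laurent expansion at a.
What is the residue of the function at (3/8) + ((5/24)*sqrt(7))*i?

The factor j**2 - 3*j/4 + 4/9 splits as (j - a)(j - a') with a = (3/8) + ((5/24)*sqrt(7))*i, a' = (3/8) - ((5/24)*sqrt(7))*i. At the order-1 pole a set g(j) = (j - a)*f(j) = [17/(9*(j + 1/2)**3)] / (j - a').
Simple pole: residue = g(a) at a = (3/8) + ((5/24)*sqrt(7))*i, which is (-100368/65219) + ((22032/326095)*sqrt(7))*i.

The residue is (-100368/65219) + ((22032/326095)*sqrt(7))*i.


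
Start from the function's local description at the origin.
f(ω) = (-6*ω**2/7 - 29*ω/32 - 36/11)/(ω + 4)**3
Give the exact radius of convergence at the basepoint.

Denominator factor (ω + 4)^3: pole of order 3 at -4, modulus 4.
The radius of convergence is the smallest modulus among the singular points: 4.

The radius of convergence is 4.


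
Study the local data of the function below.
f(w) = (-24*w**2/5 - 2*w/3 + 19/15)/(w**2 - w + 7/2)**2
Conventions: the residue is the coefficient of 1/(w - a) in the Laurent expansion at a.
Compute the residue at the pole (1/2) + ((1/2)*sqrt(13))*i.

The residue is ((476/2535)*sqrt(13))*i.

The factor w**2 - w + 7/2 splits as (w - a)(w - a') with a = (1/2) + ((1/2)*sqrt(13))*i, a' = (1/2) - ((1/2)*sqrt(13))*i. At the order-2 pole a set g(w) = (w - a)^2*f(w) = [-24*w**2/5 - 2*w/3 + 19/15] / (w - a')^2.
Order-2 pole: residue = g'(a); g'((1/2) + ((1/2)*sqrt(13))*i) = ((476/2535)*sqrt(13))*i, so the residue is ((476/2535)*sqrt(13))*i.


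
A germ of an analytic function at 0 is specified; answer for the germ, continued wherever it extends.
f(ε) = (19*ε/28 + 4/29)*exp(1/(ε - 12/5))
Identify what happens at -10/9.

There is no denominator, hence no pole anywhere.
The essential point of exp(1/(ε - (12/5))) is 12/5, not -10/9.
So the germ continues analytically to -10/9.

The point is a regular point.


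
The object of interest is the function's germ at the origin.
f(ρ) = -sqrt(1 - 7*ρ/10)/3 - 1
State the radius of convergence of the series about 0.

Branch term (-1/3)*sqrt(1 - ρ/(10/7)): its argument vanishes at ρ = 10/7, a square-root branch point, modulus 10/7.
The radius of convergence is the smallest modulus among the singular points: 10/7.

The radius of convergence is 10/7.


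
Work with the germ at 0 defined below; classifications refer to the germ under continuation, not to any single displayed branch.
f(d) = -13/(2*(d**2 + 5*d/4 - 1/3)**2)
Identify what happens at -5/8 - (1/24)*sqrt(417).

The denominator factor d**2 + 5*d/4 - 1/3 vanishes at -5/8 - (1/24)*sqrt(417) and appears to the power 2; the numerator there equals -13/2, nonzero, and no other factor vanishes.
Hence a pole whose order is the multiplicity, 2.

The point is a pole of order 2.


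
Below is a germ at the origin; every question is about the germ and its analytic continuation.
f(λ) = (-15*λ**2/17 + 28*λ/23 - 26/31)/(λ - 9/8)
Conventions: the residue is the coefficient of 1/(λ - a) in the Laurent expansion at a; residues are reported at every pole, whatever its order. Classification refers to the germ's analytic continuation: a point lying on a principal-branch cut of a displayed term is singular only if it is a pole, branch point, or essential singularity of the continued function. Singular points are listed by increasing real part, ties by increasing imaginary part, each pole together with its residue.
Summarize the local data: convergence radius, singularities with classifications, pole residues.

Denominator factor (λ - 9/8): pole of order 1 at 9/8, modulus 9/8.
The radius of convergence is the smallest modulus among the singular points: 9/8.
At the order-1 pole 9/8 set g(λ) = (λ - (9/8))*f(λ) = -15*λ**2/17 + 28*λ/23 - 26/31.
Simple pole: residue = g(a) at a = 9/8, which is -454487/775744.

Radius of convergence at 0: 9/8.
At 9/8: a pole of order 1; residue -454487/775744.


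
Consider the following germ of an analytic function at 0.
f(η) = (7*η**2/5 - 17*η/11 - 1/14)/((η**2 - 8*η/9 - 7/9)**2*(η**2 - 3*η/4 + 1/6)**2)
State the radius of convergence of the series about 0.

The radius of convergence is (1/6)*sqrt(6).

Denominator factor (η**2 - 3*η/4 + 1/6)^2: discriminant -5/48, complex-conjugate roots (3/8) + ((1/24)*sqrt(15))*i and (3/8) - ((1/24)*sqrt(15))*i; poles of order 2, moduli (1/6)*sqrt(6) and (1/6)*sqrt(6).
Denominator factor (η**2 - 8*η/9 - 7/9)^2: discriminant 316/81, real irrational roots 4/9 + (1/9)*sqrt(79) and 4/9 - (1/9)*sqrt(79); poles of order 2, moduli 4/9 + (1/9)*sqrt(79) and -4/9 + (1/9)*sqrt(79).
The radius of convergence is the smallest modulus among the singular points: (1/6)*sqrt(6).


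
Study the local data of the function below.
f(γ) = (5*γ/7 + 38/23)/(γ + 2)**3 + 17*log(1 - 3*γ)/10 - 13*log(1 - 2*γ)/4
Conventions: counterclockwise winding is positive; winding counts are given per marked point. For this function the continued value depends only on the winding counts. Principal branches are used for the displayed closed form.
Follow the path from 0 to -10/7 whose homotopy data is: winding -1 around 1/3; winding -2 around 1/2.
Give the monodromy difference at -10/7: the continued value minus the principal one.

The rational part is single-valued and drops out of the difference; each branch term changes only by its own monodromy.
(17/10)*log(1 - γ/(1/3)): each positive loop around 1/3 adds 2*pi*i to the log, so winding -1 contributes (17/10)*(-1)*2*pi*i = -(17/5)*pi*i.
(-13/4)*log(1 - γ/(1/2)): each positive loop around 1/2 adds 2*pi*i to the log, so winding -2 contributes (-13/4)*(-2)*2*pi*i = (13)*pi*i.
Summing the contributions at γ = -10/7 gives (48/5)*pi*i.

Continued minus principal equals (48/5)*pi*i.


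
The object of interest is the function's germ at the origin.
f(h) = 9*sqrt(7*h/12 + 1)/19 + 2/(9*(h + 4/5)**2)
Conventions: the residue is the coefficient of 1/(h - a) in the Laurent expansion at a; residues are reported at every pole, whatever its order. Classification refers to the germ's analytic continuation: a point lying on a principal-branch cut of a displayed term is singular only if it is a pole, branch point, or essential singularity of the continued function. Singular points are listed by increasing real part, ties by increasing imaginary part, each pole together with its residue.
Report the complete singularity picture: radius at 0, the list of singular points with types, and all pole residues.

Radius of convergence at 0: 4/5.
At -12/7: an algebraic (square-root) branch point.
At -4/5: a pole of order 2; residue 0.

Denominator factor (h + 4/5)^2: pole of order 2 at -4/5, modulus 4/5.
Branch term (9/19)*sqrt(1 - h/(-12/7)): its argument vanishes at h = -12/7, a square-root branch point, modulus 12/7.
The radius of convergence is the smallest modulus among the singular points: 4/5.
The branch term is analytic at -4/5 and contributes nothing to the residue; only the rational part matters.
At the order-2 pole -4/5 set g(h) = (h - (-4/5))^2*(rational part) = 2/9.
Order-2 pole: residue = g'(a); g'(-4/5) = 0, so the residue is 0.
List the singular points by increasing real part (a conjugate pair: the negative imaginary part first).


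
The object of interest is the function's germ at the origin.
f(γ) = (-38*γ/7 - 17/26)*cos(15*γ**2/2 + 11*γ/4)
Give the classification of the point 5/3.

There is no denominator, hence no pole anywhere.
The factor cos(15*γ**2/2 + 11*γ/4) is entire.
So the germ continues analytically to 5/3.

The point is a regular point.


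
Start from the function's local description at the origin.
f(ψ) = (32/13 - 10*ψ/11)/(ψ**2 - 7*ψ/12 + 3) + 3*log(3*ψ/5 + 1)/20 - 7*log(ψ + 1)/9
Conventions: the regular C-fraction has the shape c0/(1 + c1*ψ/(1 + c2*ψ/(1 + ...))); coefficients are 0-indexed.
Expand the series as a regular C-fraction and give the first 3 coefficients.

Taylor coefficients (expand at 0): a_0 = 32/39, a_1 = -320951/386100, a_2 = 2101777/34749000.
c0 = a_0 = 32/39. Peel one level at a time: if S = 1 + c*ψ/S' with S'(0) = 1, then c is the ψ-coefficient of S and S' = c*ψ/(S - 1).
S_1 = c0/f = 1 + (320951/316800)*ψ + (31870429787/33454080000)*ψ^2 + ...; c1 = 320951/316800.
S_2 = c1*ψ/(S_1 - 1) = 1 + (-31870429787/33892425600)*ψ + ...; c2 = -31870429787/33892425600.

The regular C-fraction coefficients are [32/39, 320951/316800, -31870429787/33892425600].


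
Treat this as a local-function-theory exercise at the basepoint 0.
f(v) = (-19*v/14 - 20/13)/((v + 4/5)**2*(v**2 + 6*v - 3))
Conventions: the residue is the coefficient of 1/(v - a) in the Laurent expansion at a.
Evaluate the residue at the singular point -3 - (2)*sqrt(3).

The factor v**2 + 6*v - 3 splits as (v - a)(v - a') with a = -3 - (2)*sqrt(3), a' = -3 + (2)*sqrt(3). At the order-1 pole a set g(v) = (v - a)*f(v) = [(-19*v/14 - 20/13)/(v + 4/5)**2] / (v - a').
Simple pole: residue = g(a) at a = -3 - (2)*sqrt(3), which is -190275/1666132 + (3298975/69977544)*sqrt(3).

The residue is -190275/1666132 + (3298975/69977544)*sqrt(3).


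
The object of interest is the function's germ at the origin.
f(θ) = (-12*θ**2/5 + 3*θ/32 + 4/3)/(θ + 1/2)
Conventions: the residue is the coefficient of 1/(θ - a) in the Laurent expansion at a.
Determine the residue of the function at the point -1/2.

At the order-1 pole -1/2 set g(θ) = (θ - (-1/2))*f(θ) = -12*θ**2/5 + 3*θ/32 + 4/3.
Simple pole: residue = g(a) at a = -1/2, which is 659/960.

The residue is 659/960.


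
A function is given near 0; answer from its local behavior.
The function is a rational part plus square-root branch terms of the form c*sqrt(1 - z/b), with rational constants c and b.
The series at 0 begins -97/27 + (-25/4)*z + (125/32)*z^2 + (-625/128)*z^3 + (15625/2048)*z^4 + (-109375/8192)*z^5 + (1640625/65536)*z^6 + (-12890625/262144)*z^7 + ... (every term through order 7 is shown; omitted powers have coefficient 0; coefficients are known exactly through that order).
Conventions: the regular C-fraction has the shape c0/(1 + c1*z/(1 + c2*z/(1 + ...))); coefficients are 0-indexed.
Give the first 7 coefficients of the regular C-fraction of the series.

The regular C-fraction coefficients are [-97/27, -675/388, 1835/776, 485/2936, 3185/2936, 1835/5096, 4535/5096].

Taylor coefficients (read off): a_0 = -97/27, a_1 = -25/4, a_2 = 125/32, a_3 = -625/128, a_4 = 15625/2048, a_5 = -109375/8192, a_6 = 1640625/65536.
c0 = a_0 = -97/27. Peel one level at a time: if S = 1 + c*z/S' with S'(0) = 1, then c is the z-coefficient of S and S' = c*z/(S - 1).
S_1 = c0/f = 1 + (-675/388)*z + (1238625/301088)*z^2 + ...; c1 = -675/388.
S_2 = c1*z/(S_1 - 1) = 1 + (1835/776)*z + (-25/64)*z^2 + ...; c2 = 1835/776.
S_3 = c2*z/(S_2 - 1) = 1 + (485/2936)*z + (-1544725/8620096)*z^2 + ...; c3 = 485/2936.
S_4 = c3*z/(S_3 - 1) = 1 + (3185/2936)*z + (-25/64)*z^2 + ...; c4 = 3185/2936.
S_5 = c4*z/(S_4 - 1) = 1 + (1835/5096)*z + (-8321725/25969216)*z^2 + ...; c5 = 1835/5096.
S_6 = c5*z/(S_5 - 1) = 1 + (4535/5096)*z + ...; c6 = 4535/5096.


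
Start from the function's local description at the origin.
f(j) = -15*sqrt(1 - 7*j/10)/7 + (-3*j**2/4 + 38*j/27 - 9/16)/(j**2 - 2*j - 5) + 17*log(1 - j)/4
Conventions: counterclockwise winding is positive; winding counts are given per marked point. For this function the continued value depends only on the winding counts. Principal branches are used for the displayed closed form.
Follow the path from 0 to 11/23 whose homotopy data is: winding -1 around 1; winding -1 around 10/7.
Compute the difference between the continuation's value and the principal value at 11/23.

Continued minus principal equals ((9/161)*sqrt(3910)) - ((17/2)*pi)*i.

The rational part is single-valued and drops out of the difference; each branch term changes only by its own monodromy.
(-15/7)*sqrt(1 - j/(10/7)): winding -1 is odd, the square root flips sign, contributing -2*(-15/7)*sqrt(1 - (11/23)/(10/7)) = -2*(-15/7)*sqrt(153/230) = (9/161)*sqrt(3910).
(17/4)*log(1 - j/(1)): each positive loop around 1 adds 2*pi*i to the log, so winding -1 contributes (17/4)*(-1)*2*pi*i = -(17/2)*pi*i.
Summing the contributions at j = 11/23 gives ((9/161)*sqrt(3910)) - ((17/2)*pi)*i.


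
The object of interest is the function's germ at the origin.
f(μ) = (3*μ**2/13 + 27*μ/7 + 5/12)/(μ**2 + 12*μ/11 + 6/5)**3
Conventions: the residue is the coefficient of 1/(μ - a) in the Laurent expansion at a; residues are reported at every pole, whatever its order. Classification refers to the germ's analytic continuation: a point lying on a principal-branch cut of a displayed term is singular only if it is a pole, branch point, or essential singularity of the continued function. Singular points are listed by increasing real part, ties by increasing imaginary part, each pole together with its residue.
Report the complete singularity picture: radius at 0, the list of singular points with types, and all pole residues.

Denominator factor (μ**2 + 12*μ/11 + 6/5)^3: discriminant -2184/605, complex-conjugate roots (-6/11) + ((1/55)*sqrt(2730))*i and (-6/11) - ((1/55)*sqrt(2730))*i; poles of order 3, moduli (1/5)*sqrt(30) and (1/5)*sqrt(30).
The radius of convergence is the smallest modulus among the singular points: (1/5)*sqrt(30).
The factor μ**2 + 12*μ/11 + 6/5 splits as (μ - a)(μ - a') with a = (-6/11) - ((1/55)*sqrt(2730))*i, a' = (-6/11) + ((1/55)*sqrt(2730))*i. At the order-3 pole a set g(μ) = (μ - a)^3*f(μ) = [3*μ**2/13 + 27*μ/7 + 5/12] / (μ - a')^3.
Order-3 pole: residue = g''(a)/2; g''((-6/11) - ((1/55)*sqrt(2730))*i) = -((6811132955/473990130432)*sqrt(2730))*i, so the residue is -((6811132955/947980260864)*sqrt(2730))*i.
The factor μ**2 + 12*μ/11 + 6/5 splits as (μ - a)(μ - a') with a = (-6/11) + ((1/55)*sqrt(2730))*i, a' = (-6/11) - ((1/55)*sqrt(2730))*i. At the order-3 pole a set g(μ) = (μ - a)^3*f(μ) = [3*μ**2/13 + 27*μ/7 + 5/12] / (μ - a')^3.
Order-3 pole: residue = g''(a)/2; g''((-6/11) + ((1/55)*sqrt(2730))*i) = ((6811132955/473990130432)*sqrt(2730))*i, so the residue is ((6811132955/947980260864)*sqrt(2730))*i.
List the singular points by increasing real part (a conjugate pair: the negative imaginary part first).

Radius of convergence at 0: (1/5)*sqrt(30).
At (-6/11) - ((1/55)*sqrt(2730))*i: a pole of order 3; residue -((6811132955/947980260864)*sqrt(2730))*i.
At (-6/11) + ((1/55)*sqrt(2730))*i: a pole of order 3; residue ((6811132955/947980260864)*sqrt(2730))*i.


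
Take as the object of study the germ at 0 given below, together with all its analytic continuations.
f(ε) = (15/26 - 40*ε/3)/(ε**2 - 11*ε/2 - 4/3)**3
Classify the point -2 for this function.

Denominator factors: ε**2 - 11*ε/2 - 4/3 = 41/3 at ε = -2 — none vanishes.
So the germ continues analytically to -2.

The point is a regular point.


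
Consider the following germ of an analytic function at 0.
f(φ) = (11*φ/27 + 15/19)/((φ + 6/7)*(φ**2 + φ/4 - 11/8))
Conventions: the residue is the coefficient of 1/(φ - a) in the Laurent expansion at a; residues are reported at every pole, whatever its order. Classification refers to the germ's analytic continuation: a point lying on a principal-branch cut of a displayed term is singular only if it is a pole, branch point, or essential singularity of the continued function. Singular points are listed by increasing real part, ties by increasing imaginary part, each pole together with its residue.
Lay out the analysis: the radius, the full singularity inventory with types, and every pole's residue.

Radius of convergence at 0: 6/7.
At -1/8 - (1/8)*sqrt(89): a pole of order 1; residue 14756/57285 - (20776/15295095)*sqrt(89).
At -6/7: a pole of order 1; residue -29512/57285.
At -1/8 + (1/8)*sqrt(89): a pole of order 1; residue 14756/57285 + (20776/15295095)*sqrt(89).

Denominator factor (φ**2 + φ/4 - 11/8): discriminant 89/16, real irrational roots -1/8 + (1/8)*sqrt(89) and -1/8 - (1/8)*sqrt(89); poles of order 1, moduli -1/8 + (1/8)*sqrt(89) and 1/8 + (1/8)*sqrt(89).
Denominator factor (φ + 6/7): pole of order 1 at -6/7, modulus 6/7.
The radius of convergence is the smallest modulus among the singular points: 6/7.
The factor φ**2 + φ/4 - 11/8 splits as (φ - a)(φ - a') with a = -1/8 - (1/8)*sqrt(89), a' = -1/8 + (1/8)*sqrt(89). At the order-1 pole a set g(φ) = (φ - a)*f(φ) = [(11*φ/27 + 15/19)/(φ + 6/7)] / (φ - a').
Simple pole: residue = g(a) at a = -1/8 - (1/8)*sqrt(89), which is 14756/57285 - (20776/15295095)*sqrt(89).
At the order-1 pole -6/7 set g(φ) = (φ - (-6/7))*f(φ) = (11*φ/27 + 15/19)/(φ**2 + φ/4 - 11/8).
Simple pole: residue = g(a) at a = -6/7, which is -29512/57285.
The factor φ**2 + φ/4 - 11/8 splits as (φ - a)(φ - a') with a = -1/8 + (1/8)*sqrt(89), a' = -1/8 - (1/8)*sqrt(89). At the order-1 pole a set g(φ) = (φ - a)*f(φ) = [(11*φ/27 + 15/19)/(φ + 6/7)] / (φ - a').
Simple pole: residue = g(a) at a = -1/8 + (1/8)*sqrt(89), which is 14756/57285 + (20776/15295095)*sqrt(89).
List the singular points by increasing real part (a conjugate pair: the negative imaginary part first).


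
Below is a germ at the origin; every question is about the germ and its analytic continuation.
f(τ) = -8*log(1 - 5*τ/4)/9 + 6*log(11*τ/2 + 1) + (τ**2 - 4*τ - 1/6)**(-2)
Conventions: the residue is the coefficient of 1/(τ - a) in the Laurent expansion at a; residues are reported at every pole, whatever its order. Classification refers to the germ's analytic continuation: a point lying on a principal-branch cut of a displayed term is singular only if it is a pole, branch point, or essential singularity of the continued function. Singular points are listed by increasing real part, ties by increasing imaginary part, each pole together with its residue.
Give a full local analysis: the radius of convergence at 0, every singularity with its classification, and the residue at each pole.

Radius of convergence at 0: -2 + (5/6)*sqrt(6).
At -2/11: a logarithmic branch point.
At 2 - (5/6)*sqrt(6): a pole of order 2; residue (3/250)*sqrt(6).
At 4/5: a logarithmic branch point.
At 2 + (5/6)*sqrt(6): a pole of order 2; residue -(3/250)*sqrt(6).

Denominator factor (τ**2 - 4*τ - 1/6)^2: discriminant 50/3, real irrational roots 2 + (5/6)*sqrt(6) and 2 - (5/6)*sqrt(6); poles of order 2, moduli 2 + (5/6)*sqrt(6) and -2 + (5/6)*sqrt(6).
Branch term (-8/9)*log(1 - τ/(4/5)): its argument vanishes at τ = 4/5, a logarithmic branch point, modulus 4/5.
Branch term (6)*log(1 - τ/(-2/11)): its argument vanishes at τ = -2/11, a logarithmic branch point, modulus 2/11.
The radius of convergence is the smallest modulus among the singular points: -2 + (5/6)*sqrt(6).
The branch terms are analytic at 2 - (5/6)*sqrt(6) and contribute nothing to the residue; only the rational part matters.
The factor τ**2 - 4*τ - 1/6 splits as (τ - a)(τ - a') with a = 2 - (5/6)*sqrt(6), a' = 2 + (5/6)*sqrt(6). At the order-2 pole a set g(τ) = (τ - a)^2*(rational part) = [1] / (τ - a')^2.
Order-2 pole: residue = g'(a); g'(2 - (5/6)*sqrt(6)) = (3/250)*sqrt(6), so the residue is (3/250)*sqrt(6).
The branch terms are analytic at 2 + (5/6)*sqrt(6) and contribute nothing to the residue; only the rational part matters.
The factor τ**2 - 4*τ - 1/6 splits as (τ - a)(τ - a') with a = 2 + (5/6)*sqrt(6), a' = 2 - (5/6)*sqrt(6). At the order-2 pole a set g(τ) = (τ - a)^2*(rational part) = [1] / (τ - a')^2.
Order-2 pole: residue = g'(a); g'(2 + (5/6)*sqrt(6)) = -(3/250)*sqrt(6), so the residue is -(3/250)*sqrt(6).
List the singular points by increasing real part (a conjugate pair: the negative imaginary part first).


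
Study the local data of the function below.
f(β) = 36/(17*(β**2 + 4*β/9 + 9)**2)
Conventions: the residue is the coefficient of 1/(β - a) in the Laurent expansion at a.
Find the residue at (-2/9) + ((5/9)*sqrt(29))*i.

The factor β**2 + 4*β/9 + 9 splits as (β - a)(β - a') with a = (-2/9) + ((5/9)*sqrt(29))*i, a' = (-2/9) - ((5/9)*sqrt(29))*i. At the order-2 pole a set g(β) = (β - a)^2*f(β) = [36/17] / (β - a')^2.
Order-2 pole: residue = g'(a); g'((-2/9) + ((5/9)*sqrt(29))*i) = -((6561/1787125)*sqrt(29))*i, so the residue is -((6561/1787125)*sqrt(29))*i.

The residue is -((6561/1787125)*sqrt(29))*i.


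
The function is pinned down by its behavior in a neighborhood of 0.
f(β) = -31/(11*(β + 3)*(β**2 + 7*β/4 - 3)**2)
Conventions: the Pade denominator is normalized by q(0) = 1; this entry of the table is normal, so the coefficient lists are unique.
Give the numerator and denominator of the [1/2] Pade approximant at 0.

Taylor coefficients needed (expand at 0): a_0 = -31/297, a_1 = -155/1782, a_2 = -6293/42768, a_3 = -4991/32076.
Write the denominator as Q(β) = 1 + q1*β + q2*β^2. Requiring Q*f - P = O(β^4) with deg P <= 1 kills the coefficients of β^2..β^3 in Q*f:
  β^2: a_2 + q1*a_1 + q2*a_0 = 0, i.e. -6293/42768 + (-155/1782)*q1 + (-31/297)*q2 = 0.
  β^3: a_3 + q1*a_2 + q2*a_1 = 0, i.e. -4991/32076 + (-6293/42768)*q1 + (-155/1782)*q2 = 0.
Solving this linear system: q1 = -91/206, q2 = -15449/14832.
The numerator is Q*f truncated at degree 1: P0 = a_0 = -31/297; P1 = a_1 + q1*a_0 = -341/8343.

The Pade approximant has numerator coefficients [-31/297, -341/8343]; denominator coefficients [1, -91/206, -15449/14832].


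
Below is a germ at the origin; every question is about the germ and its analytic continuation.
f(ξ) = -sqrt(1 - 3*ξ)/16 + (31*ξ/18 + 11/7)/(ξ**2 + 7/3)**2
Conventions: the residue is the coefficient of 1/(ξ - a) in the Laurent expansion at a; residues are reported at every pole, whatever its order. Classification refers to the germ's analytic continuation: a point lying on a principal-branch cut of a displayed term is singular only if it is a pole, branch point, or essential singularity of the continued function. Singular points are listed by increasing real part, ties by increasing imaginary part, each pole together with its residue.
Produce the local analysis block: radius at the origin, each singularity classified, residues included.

Radius of convergence at 0: 1/3.
At -((1/3)*sqrt(21))*i: a pole of order 2; residue ((33/1372)*sqrt(21))*i.
At ((1/3)*sqrt(21))*i: a pole of order 2; residue -((33/1372)*sqrt(21))*i.
At 1/3: an algebraic (square-root) branch point.

Denominator factor (ξ**2 + 7/3)^2: discriminant -28/3, complex-conjugate roots ((1/3)*sqrt(21))*i and -((1/3)*sqrt(21))*i; poles of order 2, moduli (1/3)*sqrt(21) and (1/3)*sqrt(21).
Branch term (-1/16)*sqrt(1 - ξ/(1/3)): its argument vanishes at ξ = 1/3, a square-root branch point, modulus 1/3.
The radius of convergence is the smallest modulus among the singular points: 1/3.
The branch term is analytic at -((1/3)*sqrt(21))*i and contributes nothing to the residue; only the rational part matters.
The factor ξ**2 + 7/3 splits as (ξ - a)(ξ - a') with a = -((1/3)*sqrt(21))*i, a' = ((1/3)*sqrt(21))*i. At the order-2 pole a set g(ξ) = (ξ - a)^2*(rational part) = [31*ξ/18 + 11/7] / (ξ - a')^2.
Order-2 pole: residue = g'(a); g'(-((1/3)*sqrt(21))*i) = ((33/1372)*sqrt(21))*i, so the residue is ((33/1372)*sqrt(21))*i.
The branch term is analytic at ((1/3)*sqrt(21))*i and contributes nothing to the residue; only the rational part matters.
The factor ξ**2 + 7/3 splits as (ξ - a)(ξ - a') with a = ((1/3)*sqrt(21))*i, a' = -((1/3)*sqrt(21))*i. At the order-2 pole a set g(ξ) = (ξ - a)^2*(rational part) = [31*ξ/18 + 11/7] / (ξ - a')^2.
Order-2 pole: residue = g'(a); g'(((1/3)*sqrt(21))*i) = -((33/1372)*sqrt(21))*i, so the residue is -((33/1372)*sqrt(21))*i.
List the singular points by increasing real part (a conjugate pair: the negative imaginary part first).
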